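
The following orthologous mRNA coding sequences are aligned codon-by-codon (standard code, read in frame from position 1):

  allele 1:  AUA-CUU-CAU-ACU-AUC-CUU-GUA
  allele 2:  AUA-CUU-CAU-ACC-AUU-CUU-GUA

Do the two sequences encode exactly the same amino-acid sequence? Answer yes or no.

yes

Codon 1: AUA Ile / AUA Ile — identical.
Codon 2: CUU Leu / CUU Leu — identical.
Codon 3: CAU His / CAU His — identical.
Codon 4: ACU Thr / ACC Thr — synonymous.
Codon 5: AUC Ile / AUU Ile — synonymous.
Codon 6: CUU Leu / CUU Leu — identical.
Codon 7: GUA Val / GUA Val — identical.
Nonsynonymous differences: 0 → same protein.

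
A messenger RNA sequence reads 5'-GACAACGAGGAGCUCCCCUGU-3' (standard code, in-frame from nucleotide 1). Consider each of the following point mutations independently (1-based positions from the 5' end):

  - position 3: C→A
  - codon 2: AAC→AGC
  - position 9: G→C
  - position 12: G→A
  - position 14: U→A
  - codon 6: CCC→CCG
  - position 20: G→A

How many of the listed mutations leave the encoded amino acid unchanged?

2

Codon 1: GAC (Asp) → GAA (Glu) — missense.
Codon 2: AAC (Asn) → AGC (Ser) — missense.
Codon 3: GAG (Glu) → GAC (Asp) — missense.
Codon 4: GAG (Glu) → GAA (Glu) — synonymous.
Codon 5: CUC (Leu) → CAC (His) — missense.
Codon 6: CCC (Pro) → CCG (Pro) — synonymous.
Codon 7: UGU (Cys) → UAU (Tyr) — missense.
Synonymous: 2 of 7.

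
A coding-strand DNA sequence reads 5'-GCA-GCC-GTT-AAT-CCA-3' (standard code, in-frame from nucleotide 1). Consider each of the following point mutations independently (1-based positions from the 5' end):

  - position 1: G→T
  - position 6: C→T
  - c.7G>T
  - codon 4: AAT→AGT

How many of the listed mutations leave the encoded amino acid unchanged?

Codon 1: GCA (Ala) → TCA (Ser) — missense.
Codon 2: GCC (Ala) → GCT (Ala) — synonymous.
Codon 3: GTT (Val) → TTT (Phe) — missense.
Codon 4: AAT (Asn) → AGT (Ser) — missense.
Synonymous: 1 of 4.

1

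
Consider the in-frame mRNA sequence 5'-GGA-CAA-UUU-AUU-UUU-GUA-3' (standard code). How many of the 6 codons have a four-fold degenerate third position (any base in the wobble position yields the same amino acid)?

2

Codon 1 GGA (Gly): third position 4-fold.
Codon 2 CAA (Gln): third position 2-fold.
Codon 3 UUU (Phe): third position 2-fold.
Codon 4 AUU (Ile): third position 3-fold.
Codon 5 UUU (Phe): third position 2-fold.
Codon 6 GUA (Val): third position 4-fold.
Four-fold degenerate third positions: 2.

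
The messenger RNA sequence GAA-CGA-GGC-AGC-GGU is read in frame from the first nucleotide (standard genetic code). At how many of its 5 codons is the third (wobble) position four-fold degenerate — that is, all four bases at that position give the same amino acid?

Codon 1 GAA (Glu): third position 2-fold.
Codon 2 CGA (Arg): third position 4-fold.
Codon 3 GGC (Gly): third position 4-fold.
Codon 4 AGC (Ser): third position 2-fold.
Codon 5 GGU (Gly): third position 4-fold.
Four-fold degenerate third positions: 3.

3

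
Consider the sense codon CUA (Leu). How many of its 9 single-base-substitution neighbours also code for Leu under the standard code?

Position 1: UUA → 1 synonymous.
Position 2: none → 0 synonymous.
Position 3: CUU, CUC, CUG → 3 synonymous.
Total: 1 + 0 + 3 = 4.

4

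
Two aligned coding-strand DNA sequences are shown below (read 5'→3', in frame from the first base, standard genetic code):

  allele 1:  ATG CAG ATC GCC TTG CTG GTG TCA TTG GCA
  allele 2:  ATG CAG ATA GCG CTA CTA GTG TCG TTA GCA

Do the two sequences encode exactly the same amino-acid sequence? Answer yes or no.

Codon 1: ATG Met / ATG Met — identical.
Codon 2: CAG Gln / CAG Gln — identical.
Codon 3: ATC Ile / ATA Ile — synonymous.
Codon 4: GCC Ala / GCG Ala — synonymous.
Codon 5: TTG Leu / CTA Leu — synonymous.
Codon 6: CTG Leu / CTA Leu — synonymous.
Codon 7: GTG Val / GTG Val — identical.
Codon 8: TCA Ser / TCG Ser — synonymous.
Codon 9: TTG Leu / TTA Leu — synonymous.
Codon 10: GCA Ala / GCA Ala — identical.
Nonsynonymous differences: 0 → same protein.

yes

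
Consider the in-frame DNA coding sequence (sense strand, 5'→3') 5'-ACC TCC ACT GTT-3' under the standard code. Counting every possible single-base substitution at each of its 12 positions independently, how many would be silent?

Codon 1 (ACC, Thr): 3 synonymous substitutions.
Codon 2 (TCC, Ser): 3 synonymous substitutions.
Codon 3 (ACT, Thr): 3 synonymous substitutions.
Codon 4 (GTT, Val): 3 synonymous substitutions.
Total: 3 + 3 + 3 + 3 = 12.

12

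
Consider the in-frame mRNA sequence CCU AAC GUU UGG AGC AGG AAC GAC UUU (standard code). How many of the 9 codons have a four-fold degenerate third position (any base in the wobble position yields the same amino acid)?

Codon 1 CCU (Pro): third position 4-fold.
Codon 2 AAC (Asn): third position 2-fold.
Codon 3 GUU (Val): third position 4-fold.
Codon 4 UGG (Trp): third position 1-fold.
Codon 5 AGC (Ser): third position 2-fold.
Codon 6 AGG (Arg): third position 2-fold.
Codon 7 AAC (Asn): third position 2-fold.
Codon 8 GAC (Asp): third position 2-fold.
Codon 9 UUU (Phe): third position 2-fold.
Four-fold degenerate third positions: 2.

2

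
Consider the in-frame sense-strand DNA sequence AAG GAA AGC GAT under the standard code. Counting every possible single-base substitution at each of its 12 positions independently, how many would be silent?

4

Codon 1 (AAG, Lys): 1 synonymous substitution.
Codon 2 (GAA, Glu): 1 synonymous substitution.
Codon 3 (AGC, Ser): 1 synonymous substitution.
Codon 4 (GAT, Asp): 1 synonymous substitution.
Total: 1 + 1 + 1 + 1 = 4.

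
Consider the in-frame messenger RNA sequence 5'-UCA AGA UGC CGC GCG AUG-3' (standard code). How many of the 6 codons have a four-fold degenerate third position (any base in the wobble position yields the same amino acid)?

3

Codon 1 UCA (Ser): third position 4-fold.
Codon 2 AGA (Arg): third position 2-fold.
Codon 3 UGC (Cys): third position 2-fold.
Codon 4 CGC (Arg): third position 4-fold.
Codon 5 GCG (Ala): third position 4-fold.
Codon 6 AUG (Met): third position 1-fold.
Four-fold degenerate third positions: 3.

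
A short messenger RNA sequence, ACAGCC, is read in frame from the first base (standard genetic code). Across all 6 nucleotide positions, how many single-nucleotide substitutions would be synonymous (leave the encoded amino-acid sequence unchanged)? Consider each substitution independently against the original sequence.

Codon 1 (ACA, Thr): 3 synonymous substitutions.
Codon 2 (GCC, Ala): 3 synonymous substitutions.
Total: 3 + 3 = 6.

6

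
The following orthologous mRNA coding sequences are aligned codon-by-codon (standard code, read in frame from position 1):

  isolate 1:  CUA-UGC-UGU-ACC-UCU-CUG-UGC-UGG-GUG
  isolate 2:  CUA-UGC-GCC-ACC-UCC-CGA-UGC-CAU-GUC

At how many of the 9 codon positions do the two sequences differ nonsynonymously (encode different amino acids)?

Codon 1: CUA Leu / CUA Leu — identical.
Codon 2: UGC Cys / UGC Cys — identical.
Codon 3: UGU Cys / GCC Ala — nonsynonymous.
Codon 4: ACC Thr / ACC Thr — identical.
Codon 5: UCU Ser / UCC Ser — synonymous.
Codon 6: CUG Leu / CGA Arg — nonsynonymous.
Codon 7: UGC Cys / UGC Cys — identical.
Codon 8: UGG Trp / CAU His — nonsynonymous.
Codon 9: GUG Val / GUC Val — synonymous.
Nonsynonymous differences: 3.

3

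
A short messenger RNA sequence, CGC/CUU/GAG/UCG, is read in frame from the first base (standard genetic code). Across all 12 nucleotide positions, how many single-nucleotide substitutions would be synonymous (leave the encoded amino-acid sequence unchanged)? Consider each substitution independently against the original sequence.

10

Codon 1 (CGC, Arg): 3 synonymous substitutions.
Codon 2 (CUU, Leu): 3 synonymous substitutions.
Codon 3 (GAG, Glu): 1 synonymous substitution.
Codon 4 (UCG, Ser): 3 synonymous substitutions.
Total: 3 + 3 + 1 + 3 = 10.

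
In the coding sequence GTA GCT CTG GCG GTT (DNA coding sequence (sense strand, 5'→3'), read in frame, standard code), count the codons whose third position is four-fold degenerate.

5

Codon 1 GTA (Val): third position 4-fold.
Codon 2 GCT (Ala): third position 4-fold.
Codon 3 CTG (Leu): third position 4-fold.
Codon 4 GCG (Ala): third position 4-fold.
Codon 5 GTT (Val): third position 4-fold.
Four-fold degenerate third positions: 5.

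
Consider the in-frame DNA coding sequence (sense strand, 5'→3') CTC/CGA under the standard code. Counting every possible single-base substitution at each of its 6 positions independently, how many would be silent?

Codon 1 (CTC, Leu): 3 synonymous substitutions.
Codon 2 (CGA, Arg): 4 synonymous substitutions.
Total: 3 + 4 = 7.

7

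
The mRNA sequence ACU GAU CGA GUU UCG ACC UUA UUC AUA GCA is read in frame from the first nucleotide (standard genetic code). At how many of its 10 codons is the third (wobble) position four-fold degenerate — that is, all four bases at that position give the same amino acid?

6

Codon 1 ACU (Thr): third position 4-fold.
Codon 2 GAU (Asp): third position 2-fold.
Codon 3 CGA (Arg): third position 4-fold.
Codon 4 GUU (Val): third position 4-fold.
Codon 5 UCG (Ser): third position 4-fold.
Codon 6 ACC (Thr): third position 4-fold.
Codon 7 UUA (Leu): third position 2-fold.
Codon 8 UUC (Phe): third position 2-fold.
Codon 9 AUA (Ile): third position 3-fold.
Codon 10 GCA (Ala): third position 4-fold.
Four-fold degenerate third positions: 6.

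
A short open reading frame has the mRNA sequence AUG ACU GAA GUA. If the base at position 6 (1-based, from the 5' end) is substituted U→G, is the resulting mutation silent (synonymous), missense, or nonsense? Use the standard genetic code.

silent

Position 6 falls in codon 2: ACU → Thr.
After the substitution the codon is ACG → Thr.
Both encode Thr, so the change is synonymous.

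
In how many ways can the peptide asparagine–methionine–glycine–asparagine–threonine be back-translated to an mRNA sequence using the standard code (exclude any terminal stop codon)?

Asn: 2 codons.
Met: 1 codon.
Gly: 4 codons.
Asn: 2 codons.
Thr: 4 codons.
2 × 1 × 4 × 2 × 4 = 64.

64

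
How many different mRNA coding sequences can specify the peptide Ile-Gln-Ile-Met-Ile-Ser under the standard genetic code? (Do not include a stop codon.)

Ile: 3 codons.
Gln: 2 codons.
Ile: 3 codons.
Met: 1 codon.
Ile: 3 codons.
Ser: 6 codons.
3 × 2 × 3 × 1 × 3 × 6 = 324.

324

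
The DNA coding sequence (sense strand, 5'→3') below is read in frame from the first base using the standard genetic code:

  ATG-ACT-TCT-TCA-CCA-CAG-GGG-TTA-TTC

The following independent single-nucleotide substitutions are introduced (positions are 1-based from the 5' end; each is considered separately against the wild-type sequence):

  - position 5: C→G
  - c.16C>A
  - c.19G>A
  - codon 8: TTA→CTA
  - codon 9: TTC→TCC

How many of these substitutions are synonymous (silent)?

1

Codon 2: ACT (Thr) → AGT (Ser) — missense.
Codon 6: CAG (Gln) → AAG (Lys) — missense.
Codon 7: GGG (Gly) → AGG (Arg) — missense.
Codon 8: TTA (Leu) → CTA (Leu) — synonymous.
Codon 9: TTC (Phe) → TCC (Ser) — missense.
Synonymous: 1 of 5.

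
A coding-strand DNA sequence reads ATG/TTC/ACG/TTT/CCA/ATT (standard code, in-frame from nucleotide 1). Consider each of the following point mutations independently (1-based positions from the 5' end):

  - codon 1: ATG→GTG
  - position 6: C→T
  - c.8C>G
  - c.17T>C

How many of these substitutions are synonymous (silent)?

1

Codon 1: ATG (Met) → GTG (Val) — missense.
Codon 2: TTC (Phe) → TTT (Phe) — synonymous.
Codon 3: ACG (Thr) → AGG (Arg) — missense.
Codon 6: ATT (Ile) → ACT (Thr) — missense.
Synonymous: 1 of 4.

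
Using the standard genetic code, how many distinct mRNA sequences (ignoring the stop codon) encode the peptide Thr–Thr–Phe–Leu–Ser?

1152

Thr: 4 codons.
Thr: 4 codons.
Phe: 2 codons.
Leu: 6 codons.
Ser: 6 codons.
4 × 4 × 2 × 6 × 6 = 1152.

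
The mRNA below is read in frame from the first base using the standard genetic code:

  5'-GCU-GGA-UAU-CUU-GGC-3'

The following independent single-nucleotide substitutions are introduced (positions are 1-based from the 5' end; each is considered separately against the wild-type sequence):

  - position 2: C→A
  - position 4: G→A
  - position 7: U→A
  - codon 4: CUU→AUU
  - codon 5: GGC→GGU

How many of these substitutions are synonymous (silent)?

1

Codon 1: GCU (Ala) → GAU (Asp) — missense.
Codon 2: GGA (Gly) → AGA (Arg) — missense.
Codon 3: UAU (Tyr) → AAU (Asn) — missense.
Codon 4: CUU (Leu) → AUU (Ile) — missense.
Codon 5: GGC (Gly) → GGU (Gly) — synonymous.
Synonymous: 1 of 5.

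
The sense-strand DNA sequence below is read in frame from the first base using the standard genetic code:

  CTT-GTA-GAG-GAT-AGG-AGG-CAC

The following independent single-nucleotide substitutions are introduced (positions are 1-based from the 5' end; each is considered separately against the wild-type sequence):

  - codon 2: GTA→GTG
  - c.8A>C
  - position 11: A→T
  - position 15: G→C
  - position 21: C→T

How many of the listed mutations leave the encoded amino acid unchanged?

2

Codon 2: GTA (Val) → GTG (Val) — synonymous.
Codon 3: GAG (Glu) → GCG (Ala) — missense.
Codon 4: GAT (Asp) → GTT (Val) — missense.
Codon 5: AGG (Arg) → AGC (Ser) — missense.
Codon 7: CAC (His) → CAT (His) — synonymous.
Synonymous: 2 of 5.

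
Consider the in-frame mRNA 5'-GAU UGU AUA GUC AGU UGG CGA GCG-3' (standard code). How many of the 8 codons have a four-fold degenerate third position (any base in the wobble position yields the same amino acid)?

3

Codon 1 GAU (Asp): third position 2-fold.
Codon 2 UGU (Cys): third position 2-fold.
Codon 3 AUA (Ile): third position 3-fold.
Codon 4 GUC (Val): third position 4-fold.
Codon 5 AGU (Ser): third position 2-fold.
Codon 6 UGG (Trp): third position 1-fold.
Codon 7 CGA (Arg): third position 4-fold.
Codon 8 GCG (Ala): third position 4-fold.
Four-fold degenerate third positions: 3.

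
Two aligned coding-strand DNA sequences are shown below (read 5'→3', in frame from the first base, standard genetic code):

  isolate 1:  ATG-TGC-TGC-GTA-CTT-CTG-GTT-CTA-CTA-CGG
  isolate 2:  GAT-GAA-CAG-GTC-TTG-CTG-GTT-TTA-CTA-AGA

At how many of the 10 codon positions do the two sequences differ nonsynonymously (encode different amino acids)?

3

Codon 1: ATG Met / GAT Asp — nonsynonymous.
Codon 2: TGC Cys / GAA Glu — nonsynonymous.
Codon 3: TGC Cys / CAG Gln — nonsynonymous.
Codon 4: GTA Val / GTC Val — synonymous.
Codon 5: CTT Leu / TTG Leu — synonymous.
Codon 6: CTG Leu / CTG Leu — identical.
Codon 7: GTT Val / GTT Val — identical.
Codon 8: CTA Leu / TTA Leu — synonymous.
Codon 9: CTA Leu / CTA Leu — identical.
Codon 10: CGG Arg / AGA Arg — synonymous.
Nonsynonymous differences: 3.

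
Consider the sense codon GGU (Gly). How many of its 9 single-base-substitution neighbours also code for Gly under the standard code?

3

Position 1: none → 0 synonymous.
Position 2: none → 0 synonymous.
Position 3: GGC, GGA, GGG → 3 synonymous.
Total: 0 + 0 + 3 = 3.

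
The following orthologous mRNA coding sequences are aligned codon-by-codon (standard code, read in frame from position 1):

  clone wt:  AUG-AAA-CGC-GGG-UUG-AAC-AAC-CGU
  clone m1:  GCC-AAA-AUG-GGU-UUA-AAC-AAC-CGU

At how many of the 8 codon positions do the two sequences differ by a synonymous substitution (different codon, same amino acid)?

Codon 1: AUG Met / GCC Ala — nonsynonymous.
Codon 2: AAA Lys / AAA Lys — identical.
Codon 3: CGC Arg / AUG Met — nonsynonymous.
Codon 4: GGG Gly / GGU Gly — synonymous.
Codon 5: UUG Leu / UUA Leu — synonymous.
Codon 6: AAC Asn / AAC Asn — identical.
Codon 7: AAC Asn / AAC Asn — identical.
Codon 8: CGU Arg / CGU Arg — identical.
Synonymous differences: 2.

2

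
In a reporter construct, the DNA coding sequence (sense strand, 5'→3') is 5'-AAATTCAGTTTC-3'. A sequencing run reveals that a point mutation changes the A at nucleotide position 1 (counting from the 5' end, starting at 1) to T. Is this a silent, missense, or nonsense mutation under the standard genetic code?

Position 1 falls in codon 1: AAA → Lys.
After the substitution the codon is TAA → Stop.
The new codon is a stop codon, so this is a nonsense mutation.

nonsense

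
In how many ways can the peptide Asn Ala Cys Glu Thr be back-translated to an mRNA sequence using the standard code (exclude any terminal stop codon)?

Asn: 2 codons.
Ala: 4 codons.
Cys: 2 codons.
Glu: 2 codons.
Thr: 4 codons.
2 × 4 × 2 × 2 × 4 = 128.

128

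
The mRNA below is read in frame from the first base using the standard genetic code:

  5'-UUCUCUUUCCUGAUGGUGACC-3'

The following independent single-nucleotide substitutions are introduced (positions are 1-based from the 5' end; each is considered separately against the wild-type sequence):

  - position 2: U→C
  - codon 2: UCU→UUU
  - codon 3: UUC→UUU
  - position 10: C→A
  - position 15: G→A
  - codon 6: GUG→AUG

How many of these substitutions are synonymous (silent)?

Codon 1: UUC (Phe) → UCC (Ser) — missense.
Codon 2: UCU (Ser) → UUU (Phe) — missense.
Codon 3: UUC (Phe) → UUU (Phe) — synonymous.
Codon 4: CUG (Leu) → AUG (Met) — missense.
Codon 5: AUG (Met) → AUA (Ile) — missense.
Codon 6: GUG (Val) → AUG (Met) — missense.
Synonymous: 1 of 6.

1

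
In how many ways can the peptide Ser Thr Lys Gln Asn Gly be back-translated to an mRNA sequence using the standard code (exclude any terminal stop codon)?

768

Ser: 6 codons.
Thr: 4 codons.
Lys: 2 codons.
Gln: 2 codons.
Asn: 2 codons.
Gly: 4 codons.
6 × 4 × 2 × 2 × 2 × 4 = 768.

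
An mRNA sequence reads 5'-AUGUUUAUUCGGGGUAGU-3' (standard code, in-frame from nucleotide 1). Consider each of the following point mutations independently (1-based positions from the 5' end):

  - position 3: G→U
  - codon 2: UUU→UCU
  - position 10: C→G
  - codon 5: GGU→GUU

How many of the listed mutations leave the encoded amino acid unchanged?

0

Codon 1: AUG (Met) → AUU (Ile) — missense.
Codon 2: UUU (Phe) → UCU (Ser) — missense.
Codon 4: CGG (Arg) → GGG (Gly) — missense.
Codon 5: GGU (Gly) → GUU (Val) — missense.
Synonymous: 0 of 4.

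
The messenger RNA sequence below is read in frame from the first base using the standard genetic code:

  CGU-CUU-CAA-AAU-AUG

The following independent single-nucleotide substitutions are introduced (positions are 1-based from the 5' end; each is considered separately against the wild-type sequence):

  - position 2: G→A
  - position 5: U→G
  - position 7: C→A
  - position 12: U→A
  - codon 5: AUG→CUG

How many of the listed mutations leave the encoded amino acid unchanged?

0

Codon 1: CGU (Arg) → CAU (His) — missense.
Codon 2: CUU (Leu) → CGU (Arg) — missense.
Codon 3: CAA (Gln) → AAA (Lys) — missense.
Codon 4: AAU (Asn) → AAA (Lys) — missense.
Codon 5: AUG (Met) → CUG (Leu) — missense.
Synonymous: 0 of 5.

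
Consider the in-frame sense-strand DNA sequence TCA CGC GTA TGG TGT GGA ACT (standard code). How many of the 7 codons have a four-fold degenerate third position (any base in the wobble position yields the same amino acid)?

5

Codon 1 TCA (Ser): third position 4-fold.
Codon 2 CGC (Arg): third position 4-fold.
Codon 3 GTA (Val): third position 4-fold.
Codon 4 TGG (Trp): third position 1-fold.
Codon 5 TGT (Cys): third position 2-fold.
Codon 6 GGA (Gly): third position 4-fold.
Codon 7 ACT (Thr): third position 4-fold.
Four-fold degenerate third positions: 5.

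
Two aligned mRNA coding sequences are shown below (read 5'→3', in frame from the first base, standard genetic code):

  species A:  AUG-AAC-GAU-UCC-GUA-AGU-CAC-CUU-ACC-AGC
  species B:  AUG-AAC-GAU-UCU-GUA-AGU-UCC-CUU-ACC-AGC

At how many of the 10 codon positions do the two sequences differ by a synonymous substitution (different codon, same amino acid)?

1

Codon 1: AUG Met / AUG Met — identical.
Codon 2: AAC Asn / AAC Asn — identical.
Codon 3: GAU Asp / GAU Asp — identical.
Codon 4: UCC Ser / UCU Ser — synonymous.
Codon 5: GUA Val / GUA Val — identical.
Codon 6: AGU Ser / AGU Ser — identical.
Codon 7: CAC His / UCC Ser — nonsynonymous.
Codon 8: CUU Leu / CUU Leu — identical.
Codon 9: ACC Thr / ACC Thr — identical.
Codon 10: AGC Ser / AGC Ser — identical.
Synonymous differences: 1.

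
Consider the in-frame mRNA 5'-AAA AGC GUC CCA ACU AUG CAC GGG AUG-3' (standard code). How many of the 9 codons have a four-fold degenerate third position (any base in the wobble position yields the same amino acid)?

Codon 1 AAA (Lys): third position 2-fold.
Codon 2 AGC (Ser): third position 2-fold.
Codon 3 GUC (Val): third position 4-fold.
Codon 4 CCA (Pro): third position 4-fold.
Codon 5 ACU (Thr): third position 4-fold.
Codon 6 AUG (Met): third position 1-fold.
Codon 7 CAC (His): third position 2-fold.
Codon 8 GGG (Gly): third position 4-fold.
Codon 9 AUG (Met): third position 1-fold.
Four-fold degenerate third positions: 4.

4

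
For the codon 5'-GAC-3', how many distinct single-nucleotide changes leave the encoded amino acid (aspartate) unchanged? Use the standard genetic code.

1

Position 1: none → 0 synonymous.
Position 2: none → 0 synonymous.
Position 3: GAU → 1 synonymous.
Total: 0 + 0 + 1 = 1.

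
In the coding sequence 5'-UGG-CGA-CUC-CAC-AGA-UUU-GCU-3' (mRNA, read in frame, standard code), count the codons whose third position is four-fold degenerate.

Codon 1 UGG (Trp): third position 1-fold.
Codon 2 CGA (Arg): third position 4-fold.
Codon 3 CUC (Leu): third position 4-fold.
Codon 4 CAC (His): third position 2-fold.
Codon 5 AGA (Arg): third position 2-fold.
Codon 6 UUU (Phe): third position 2-fold.
Codon 7 GCU (Ala): third position 4-fold.
Four-fold degenerate third positions: 3.

3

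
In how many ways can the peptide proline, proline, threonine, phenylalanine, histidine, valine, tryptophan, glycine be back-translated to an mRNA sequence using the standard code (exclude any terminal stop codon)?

Pro: 4 codons.
Pro: 4 codons.
Thr: 4 codons.
Phe: 2 codons.
His: 2 codons.
Val: 4 codons.
Trp: 1 codon.
Gly: 4 codons.
4 × 4 × 4 × 2 × 2 × 4 × 1 × 4 = 4096.

4096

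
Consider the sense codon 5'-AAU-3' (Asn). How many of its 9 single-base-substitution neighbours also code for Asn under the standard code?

Position 1: none → 0 synonymous.
Position 2: none → 0 synonymous.
Position 3: AAC → 1 synonymous.
Total: 0 + 0 + 1 = 1.

1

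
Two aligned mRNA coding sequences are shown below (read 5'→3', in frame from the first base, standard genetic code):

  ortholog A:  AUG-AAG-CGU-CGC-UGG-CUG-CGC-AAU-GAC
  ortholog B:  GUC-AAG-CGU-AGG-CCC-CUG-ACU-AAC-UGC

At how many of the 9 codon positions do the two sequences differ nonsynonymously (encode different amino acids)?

4

Codon 1: AUG Met / GUC Val — nonsynonymous.
Codon 2: AAG Lys / AAG Lys — identical.
Codon 3: CGU Arg / CGU Arg — identical.
Codon 4: CGC Arg / AGG Arg — synonymous.
Codon 5: UGG Trp / CCC Pro — nonsynonymous.
Codon 6: CUG Leu / CUG Leu — identical.
Codon 7: CGC Arg / ACU Thr — nonsynonymous.
Codon 8: AAU Asn / AAC Asn — synonymous.
Codon 9: GAC Asp / UGC Cys — nonsynonymous.
Nonsynonymous differences: 4.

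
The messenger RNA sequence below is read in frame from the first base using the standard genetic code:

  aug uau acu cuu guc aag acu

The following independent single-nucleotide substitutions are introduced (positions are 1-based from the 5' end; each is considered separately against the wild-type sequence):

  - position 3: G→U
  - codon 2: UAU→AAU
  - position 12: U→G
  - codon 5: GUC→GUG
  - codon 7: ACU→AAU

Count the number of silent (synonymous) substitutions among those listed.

Codon 1: AUG (Met) → AUU (Ile) — missense.
Codon 2: UAU (Tyr) → AAU (Asn) — missense.
Codon 4: CUU (Leu) → CUG (Leu) — synonymous.
Codon 5: GUC (Val) → GUG (Val) — synonymous.
Codon 7: ACU (Thr) → AAU (Asn) — missense.
Synonymous: 2 of 5.

2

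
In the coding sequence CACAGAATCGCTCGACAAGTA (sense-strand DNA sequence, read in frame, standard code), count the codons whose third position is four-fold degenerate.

Codon 1 CAC (His): third position 2-fold.
Codon 2 AGA (Arg): third position 2-fold.
Codon 3 ATC (Ile): third position 3-fold.
Codon 4 GCT (Ala): third position 4-fold.
Codon 5 CGA (Arg): third position 4-fold.
Codon 6 CAA (Gln): third position 2-fold.
Codon 7 GTA (Val): third position 4-fold.
Four-fold degenerate third positions: 3.

3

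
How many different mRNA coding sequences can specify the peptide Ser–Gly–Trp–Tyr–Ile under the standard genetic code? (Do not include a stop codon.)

144

Ser: 6 codons.
Gly: 4 codons.
Trp: 1 codon.
Tyr: 2 codons.
Ile: 3 codons.
6 × 4 × 1 × 2 × 3 = 144.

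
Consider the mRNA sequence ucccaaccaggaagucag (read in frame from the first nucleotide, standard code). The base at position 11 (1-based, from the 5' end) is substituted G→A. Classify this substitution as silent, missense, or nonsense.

missense

Position 11 falls in codon 4: GGA → Gly.
After the substitution the codon is GAA → Glu.
Gly ≠ Glu, so this is a missense mutation.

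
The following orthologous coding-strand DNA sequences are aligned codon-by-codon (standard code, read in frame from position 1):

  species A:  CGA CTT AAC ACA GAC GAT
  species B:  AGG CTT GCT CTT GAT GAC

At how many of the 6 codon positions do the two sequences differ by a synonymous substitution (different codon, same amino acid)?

Codon 1: CGA Arg / AGG Arg — synonymous.
Codon 2: CTT Leu / CTT Leu — identical.
Codon 3: AAC Asn / GCT Ala — nonsynonymous.
Codon 4: ACA Thr / CTT Leu — nonsynonymous.
Codon 5: GAC Asp / GAT Asp — synonymous.
Codon 6: GAT Asp / GAC Asp — synonymous.
Synonymous differences: 3.

3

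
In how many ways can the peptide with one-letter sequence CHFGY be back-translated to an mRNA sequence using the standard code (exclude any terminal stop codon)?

Cys: 2 codons.
His: 2 codons.
Phe: 2 codons.
Gly: 4 codons.
Tyr: 2 codons.
2 × 2 × 2 × 4 × 2 = 64.

64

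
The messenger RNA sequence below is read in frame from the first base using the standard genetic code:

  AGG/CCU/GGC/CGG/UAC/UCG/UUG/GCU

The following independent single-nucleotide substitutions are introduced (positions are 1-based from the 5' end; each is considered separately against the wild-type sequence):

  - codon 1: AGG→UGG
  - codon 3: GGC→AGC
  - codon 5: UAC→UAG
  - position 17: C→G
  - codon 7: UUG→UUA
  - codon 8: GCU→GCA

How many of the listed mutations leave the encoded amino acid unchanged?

2

Codon 1: AGG (Arg) → UGG (Trp) — missense.
Codon 3: GGC (Gly) → AGC (Ser) — missense.
Codon 5: UAC (Tyr) → UAG (Stop) — nonsense.
Codon 6: UCG (Ser) → UGG (Trp) — missense.
Codon 7: UUG (Leu) → UUA (Leu) — synonymous.
Codon 8: GCU (Ala) → GCA (Ala) — synonymous.
Synonymous: 2 of 6.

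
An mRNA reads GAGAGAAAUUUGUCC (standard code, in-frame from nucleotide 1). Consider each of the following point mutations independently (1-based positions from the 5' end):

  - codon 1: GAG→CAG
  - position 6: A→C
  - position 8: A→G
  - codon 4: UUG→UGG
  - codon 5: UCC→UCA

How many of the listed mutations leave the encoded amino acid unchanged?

1

Codon 1: GAG (Glu) → CAG (Gln) — missense.
Codon 2: AGA (Arg) → AGC (Ser) — missense.
Codon 3: AAU (Asn) → AGU (Ser) — missense.
Codon 4: UUG (Leu) → UGG (Trp) — missense.
Codon 5: UCC (Ser) → UCA (Ser) — synonymous.
Synonymous: 1 of 5.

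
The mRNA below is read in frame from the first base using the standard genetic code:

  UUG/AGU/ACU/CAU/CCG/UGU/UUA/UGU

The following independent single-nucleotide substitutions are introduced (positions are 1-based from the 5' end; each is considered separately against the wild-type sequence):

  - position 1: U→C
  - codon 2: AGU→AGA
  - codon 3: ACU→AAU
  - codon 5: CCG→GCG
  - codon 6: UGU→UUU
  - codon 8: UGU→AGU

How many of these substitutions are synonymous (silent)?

Codon 1: UUG (Leu) → CUG (Leu) — synonymous.
Codon 2: AGU (Ser) → AGA (Arg) — missense.
Codon 3: ACU (Thr) → AAU (Asn) — missense.
Codon 5: CCG (Pro) → GCG (Ala) — missense.
Codon 6: UGU (Cys) → UUU (Phe) — missense.
Codon 8: UGU (Cys) → AGU (Ser) — missense.
Synonymous: 1 of 6.

1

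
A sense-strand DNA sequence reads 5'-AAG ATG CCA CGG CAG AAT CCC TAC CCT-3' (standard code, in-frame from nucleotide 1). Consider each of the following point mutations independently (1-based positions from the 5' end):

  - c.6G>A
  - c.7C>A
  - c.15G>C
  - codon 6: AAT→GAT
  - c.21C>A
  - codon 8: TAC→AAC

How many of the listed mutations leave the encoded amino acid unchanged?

1

Codon 2: ATG (Met) → ATA (Ile) — missense.
Codon 3: CCA (Pro) → ACA (Thr) — missense.
Codon 5: CAG (Gln) → CAC (His) — missense.
Codon 6: AAT (Asn) → GAT (Asp) — missense.
Codon 7: CCC (Pro) → CCA (Pro) — synonymous.
Codon 8: TAC (Tyr) → AAC (Asn) — missense.
Synonymous: 1 of 6.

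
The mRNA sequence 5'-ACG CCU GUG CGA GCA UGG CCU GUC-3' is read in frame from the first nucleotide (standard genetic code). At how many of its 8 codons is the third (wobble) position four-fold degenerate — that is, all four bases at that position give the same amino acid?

Codon 1 ACG (Thr): third position 4-fold.
Codon 2 CCU (Pro): third position 4-fold.
Codon 3 GUG (Val): third position 4-fold.
Codon 4 CGA (Arg): third position 4-fold.
Codon 5 GCA (Ala): third position 4-fold.
Codon 6 UGG (Trp): third position 1-fold.
Codon 7 CCU (Pro): third position 4-fold.
Codon 8 GUC (Val): third position 4-fold.
Four-fold degenerate third positions: 7.

7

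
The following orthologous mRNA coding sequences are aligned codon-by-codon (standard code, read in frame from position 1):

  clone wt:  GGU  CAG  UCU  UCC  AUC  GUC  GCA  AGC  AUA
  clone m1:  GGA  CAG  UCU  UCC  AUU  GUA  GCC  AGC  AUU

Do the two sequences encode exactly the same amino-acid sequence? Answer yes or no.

Codon 1: GGU Gly / GGA Gly — synonymous.
Codon 2: CAG Gln / CAG Gln — identical.
Codon 3: UCU Ser / UCU Ser — identical.
Codon 4: UCC Ser / UCC Ser — identical.
Codon 5: AUC Ile / AUU Ile — synonymous.
Codon 6: GUC Val / GUA Val — synonymous.
Codon 7: GCA Ala / GCC Ala — synonymous.
Codon 8: AGC Ser / AGC Ser — identical.
Codon 9: AUA Ile / AUU Ile — synonymous.
Nonsynonymous differences: 0 → same protein.

yes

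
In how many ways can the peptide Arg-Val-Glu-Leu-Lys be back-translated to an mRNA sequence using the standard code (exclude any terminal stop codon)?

576

Arg: 6 codons.
Val: 4 codons.
Glu: 2 codons.
Leu: 6 codons.
Lys: 2 codons.
6 × 4 × 2 × 6 × 2 = 576.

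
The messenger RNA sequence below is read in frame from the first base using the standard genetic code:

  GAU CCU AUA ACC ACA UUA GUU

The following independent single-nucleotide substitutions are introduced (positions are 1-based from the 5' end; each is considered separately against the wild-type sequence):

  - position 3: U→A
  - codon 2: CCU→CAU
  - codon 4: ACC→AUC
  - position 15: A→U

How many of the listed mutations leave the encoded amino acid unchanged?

Codon 1: GAU (Asp) → GAA (Glu) — missense.
Codon 2: CCU (Pro) → CAU (His) — missense.
Codon 4: ACC (Thr) → AUC (Ile) — missense.
Codon 5: ACA (Thr) → ACU (Thr) — synonymous.
Synonymous: 1 of 4.

1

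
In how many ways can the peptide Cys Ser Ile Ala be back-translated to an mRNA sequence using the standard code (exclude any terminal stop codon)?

144

Cys: 2 codons.
Ser: 6 codons.
Ile: 3 codons.
Ala: 4 codons.
2 × 6 × 3 × 4 = 144.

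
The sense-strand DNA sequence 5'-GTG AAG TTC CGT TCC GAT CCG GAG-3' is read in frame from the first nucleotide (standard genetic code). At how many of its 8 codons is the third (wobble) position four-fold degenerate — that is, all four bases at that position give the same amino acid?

4

Codon 1 GTG (Val): third position 4-fold.
Codon 2 AAG (Lys): third position 2-fold.
Codon 3 TTC (Phe): third position 2-fold.
Codon 4 CGT (Arg): third position 4-fold.
Codon 5 TCC (Ser): third position 4-fold.
Codon 6 GAT (Asp): third position 2-fold.
Codon 7 CCG (Pro): third position 4-fold.
Codon 8 GAG (Glu): third position 2-fold.
Four-fold degenerate third positions: 4.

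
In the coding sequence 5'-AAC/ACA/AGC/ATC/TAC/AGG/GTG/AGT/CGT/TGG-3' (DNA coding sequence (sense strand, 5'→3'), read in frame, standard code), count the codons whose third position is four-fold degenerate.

3

Codon 1 AAC (Asn): third position 2-fold.
Codon 2 ACA (Thr): third position 4-fold.
Codon 3 AGC (Ser): third position 2-fold.
Codon 4 ATC (Ile): third position 3-fold.
Codon 5 TAC (Tyr): third position 2-fold.
Codon 6 AGG (Arg): third position 2-fold.
Codon 7 GTG (Val): third position 4-fold.
Codon 8 AGT (Ser): third position 2-fold.
Codon 9 CGT (Arg): third position 4-fold.
Codon 10 TGG (Trp): third position 1-fold.
Four-fold degenerate third positions: 3.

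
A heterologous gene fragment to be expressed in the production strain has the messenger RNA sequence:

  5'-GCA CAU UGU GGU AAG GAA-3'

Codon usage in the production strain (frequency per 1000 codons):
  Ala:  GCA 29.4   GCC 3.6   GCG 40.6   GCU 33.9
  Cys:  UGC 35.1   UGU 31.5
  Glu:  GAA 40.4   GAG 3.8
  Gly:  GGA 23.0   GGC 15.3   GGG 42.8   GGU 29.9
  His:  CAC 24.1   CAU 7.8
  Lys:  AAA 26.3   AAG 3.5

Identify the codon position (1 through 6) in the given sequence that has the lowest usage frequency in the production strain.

Codon 1 GCA (Ala): 29.4 per 1000.
Codon 2 CAU (His): 7.8 per 1000.
Codon 3 UGU (Cys): 31.5 per 1000.
Codon 4 GGU (Gly): 29.9 per 1000.
Codon 5 AAG (Lys): 3.5 per 1000.
Codon 6 GAA (Glu): 40.4 per 1000.
Lowest frequency is 3.5 at codon 5.

5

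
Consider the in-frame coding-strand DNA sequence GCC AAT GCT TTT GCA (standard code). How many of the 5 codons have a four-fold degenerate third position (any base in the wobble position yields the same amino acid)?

3

Codon 1 GCC (Ala): third position 4-fold.
Codon 2 AAT (Asn): third position 2-fold.
Codon 3 GCT (Ala): third position 4-fold.
Codon 4 TTT (Phe): third position 2-fold.
Codon 5 GCA (Ala): third position 4-fold.
Four-fold degenerate third positions: 3.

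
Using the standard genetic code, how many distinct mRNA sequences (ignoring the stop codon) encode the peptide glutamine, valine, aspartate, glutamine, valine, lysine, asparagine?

Gln: 2 codons.
Val: 4 codons.
Asp: 2 codons.
Gln: 2 codons.
Val: 4 codons.
Lys: 2 codons.
Asn: 2 codons.
2 × 4 × 2 × 2 × 4 × 2 × 2 = 512.

512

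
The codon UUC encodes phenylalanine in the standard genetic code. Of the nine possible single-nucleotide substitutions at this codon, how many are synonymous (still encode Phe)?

1

Position 1: none → 0 synonymous.
Position 2: none → 0 synonymous.
Position 3: UUU → 1 synonymous.
Total: 0 + 0 + 1 = 1.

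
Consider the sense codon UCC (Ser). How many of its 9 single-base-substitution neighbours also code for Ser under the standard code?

3

Position 1: none → 0 synonymous.
Position 2: none → 0 synonymous.
Position 3: UCU, UCA, UCG → 3 synonymous.
Total: 0 + 0 + 3 = 3.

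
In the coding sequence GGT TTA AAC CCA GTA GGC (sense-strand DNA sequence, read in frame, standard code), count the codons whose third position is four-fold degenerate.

Codon 1 GGT (Gly): third position 4-fold.
Codon 2 TTA (Leu): third position 2-fold.
Codon 3 AAC (Asn): third position 2-fold.
Codon 4 CCA (Pro): third position 4-fold.
Codon 5 GTA (Val): third position 4-fold.
Codon 6 GGC (Gly): third position 4-fold.
Four-fold degenerate third positions: 4.

4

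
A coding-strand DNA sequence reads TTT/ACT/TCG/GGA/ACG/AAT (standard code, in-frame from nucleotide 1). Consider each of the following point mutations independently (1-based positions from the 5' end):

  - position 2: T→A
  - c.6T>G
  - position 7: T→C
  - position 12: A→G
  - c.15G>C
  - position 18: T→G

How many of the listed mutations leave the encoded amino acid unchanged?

3

Codon 1: TTT (Phe) → TAT (Tyr) — missense.
Codon 2: ACT (Thr) → ACG (Thr) — synonymous.
Codon 3: TCG (Ser) → CCG (Pro) — missense.
Codon 4: GGA (Gly) → GGG (Gly) — synonymous.
Codon 5: ACG (Thr) → ACC (Thr) — synonymous.
Codon 6: AAT (Asn) → AAG (Lys) — missense.
Synonymous: 3 of 6.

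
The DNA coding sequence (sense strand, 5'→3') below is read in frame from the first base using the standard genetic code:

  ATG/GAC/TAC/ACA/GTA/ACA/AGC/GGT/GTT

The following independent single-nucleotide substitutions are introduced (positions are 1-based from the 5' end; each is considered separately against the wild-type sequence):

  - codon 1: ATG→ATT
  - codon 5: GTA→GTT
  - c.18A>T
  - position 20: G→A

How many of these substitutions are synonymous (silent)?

Codon 1: ATG (Met) → ATT (Ile) — missense.
Codon 5: GTA (Val) → GTT (Val) — synonymous.
Codon 6: ACA (Thr) → ACT (Thr) — synonymous.
Codon 7: AGC (Ser) → AAC (Asn) — missense.
Synonymous: 2 of 4.

2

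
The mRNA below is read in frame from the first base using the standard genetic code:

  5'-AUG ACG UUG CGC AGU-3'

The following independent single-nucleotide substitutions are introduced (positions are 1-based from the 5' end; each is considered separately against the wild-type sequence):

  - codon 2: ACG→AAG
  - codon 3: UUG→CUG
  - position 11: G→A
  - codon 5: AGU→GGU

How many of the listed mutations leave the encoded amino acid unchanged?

Codon 2: ACG (Thr) → AAG (Lys) — missense.
Codon 3: UUG (Leu) → CUG (Leu) — synonymous.
Codon 4: CGC (Arg) → CAC (His) — missense.
Codon 5: AGU (Ser) → GGU (Gly) — missense.
Synonymous: 1 of 4.

1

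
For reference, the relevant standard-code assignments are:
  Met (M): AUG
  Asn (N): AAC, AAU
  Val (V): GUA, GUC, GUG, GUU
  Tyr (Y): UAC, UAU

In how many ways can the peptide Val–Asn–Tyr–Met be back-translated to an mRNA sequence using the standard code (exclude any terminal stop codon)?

16

Val: 4 codons.
Asn: 2 codons.
Tyr: 2 codons.
Met: 1 codon.
4 × 2 × 2 × 1 = 16.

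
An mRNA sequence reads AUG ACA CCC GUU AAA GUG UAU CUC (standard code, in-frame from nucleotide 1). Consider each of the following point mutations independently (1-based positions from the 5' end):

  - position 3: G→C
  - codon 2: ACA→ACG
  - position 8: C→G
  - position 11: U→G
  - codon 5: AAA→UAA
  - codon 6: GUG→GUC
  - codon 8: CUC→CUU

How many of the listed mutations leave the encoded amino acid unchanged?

Codon 1: AUG (Met) → AUC (Ile) — missense.
Codon 2: ACA (Thr) → ACG (Thr) — synonymous.
Codon 3: CCC (Pro) → CGC (Arg) — missense.
Codon 4: GUU (Val) → GGU (Gly) — missense.
Codon 5: AAA (Lys) → UAA (Stop) — nonsense.
Codon 6: GUG (Val) → GUC (Val) — synonymous.
Codon 8: CUC (Leu) → CUU (Leu) — synonymous.
Synonymous: 3 of 7.

3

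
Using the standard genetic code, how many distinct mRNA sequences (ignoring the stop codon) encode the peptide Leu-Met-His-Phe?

24

Leu: 6 codons.
Met: 1 codon.
His: 2 codons.
Phe: 2 codons.
6 × 1 × 2 × 2 = 24.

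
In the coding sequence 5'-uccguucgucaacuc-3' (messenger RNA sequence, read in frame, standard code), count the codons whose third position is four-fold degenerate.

4

Codon 1 UCC (Ser): third position 4-fold.
Codon 2 GUU (Val): third position 4-fold.
Codon 3 CGU (Arg): third position 4-fold.
Codon 4 CAA (Gln): third position 2-fold.
Codon 5 CUC (Leu): third position 4-fold.
Four-fold degenerate third positions: 4.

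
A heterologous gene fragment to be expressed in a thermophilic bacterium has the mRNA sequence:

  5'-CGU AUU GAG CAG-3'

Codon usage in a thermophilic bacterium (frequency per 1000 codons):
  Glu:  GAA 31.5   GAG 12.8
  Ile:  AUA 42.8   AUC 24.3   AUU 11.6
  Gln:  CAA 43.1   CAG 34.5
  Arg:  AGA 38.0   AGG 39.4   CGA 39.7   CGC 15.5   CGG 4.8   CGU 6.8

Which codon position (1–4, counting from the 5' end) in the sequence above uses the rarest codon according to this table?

Codon 1 CGU (Arg): 6.8 per 1000.
Codon 2 AUU (Ile): 11.6 per 1000.
Codon 3 GAG (Glu): 12.8 per 1000.
Codon 4 CAG (Gln): 34.5 per 1000.
Lowest frequency is 6.8 at codon 1.

1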